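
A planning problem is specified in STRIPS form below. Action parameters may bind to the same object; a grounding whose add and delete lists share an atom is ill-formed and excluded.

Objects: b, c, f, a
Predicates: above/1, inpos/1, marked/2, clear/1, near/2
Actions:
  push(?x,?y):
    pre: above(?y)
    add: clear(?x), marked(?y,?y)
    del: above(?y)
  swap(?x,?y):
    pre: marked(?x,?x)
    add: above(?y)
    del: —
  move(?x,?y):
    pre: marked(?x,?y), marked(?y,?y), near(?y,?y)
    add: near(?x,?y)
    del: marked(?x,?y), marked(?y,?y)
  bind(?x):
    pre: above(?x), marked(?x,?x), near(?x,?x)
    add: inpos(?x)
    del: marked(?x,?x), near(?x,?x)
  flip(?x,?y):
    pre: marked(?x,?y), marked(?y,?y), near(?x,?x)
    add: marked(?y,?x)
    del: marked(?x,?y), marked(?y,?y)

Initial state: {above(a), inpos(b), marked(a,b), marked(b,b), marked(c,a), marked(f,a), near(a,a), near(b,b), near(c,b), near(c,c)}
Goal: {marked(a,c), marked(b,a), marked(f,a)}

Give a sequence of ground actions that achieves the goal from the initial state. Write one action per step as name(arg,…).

push(b,a); flip(c,a); flip(a,b)

1. push(b,a)  →  {clear(b), inpos(b), marked(a,a), marked(a,b), marked(b,b), marked(c,a), marked(f,a), near(a,a), near(b,b), near(c,b), near(c,c)}
2. flip(c,a)  →  {clear(b), inpos(b), marked(a,b), marked(a,c), marked(b,b), marked(f,a), near(a,a), near(b,b), near(c,b), near(c,c)}
3. flip(a,b)  →  {clear(b), inpos(b), marked(a,c), marked(b,a), marked(f,a), near(a,a), near(b,b), near(c,b), near(c,c)}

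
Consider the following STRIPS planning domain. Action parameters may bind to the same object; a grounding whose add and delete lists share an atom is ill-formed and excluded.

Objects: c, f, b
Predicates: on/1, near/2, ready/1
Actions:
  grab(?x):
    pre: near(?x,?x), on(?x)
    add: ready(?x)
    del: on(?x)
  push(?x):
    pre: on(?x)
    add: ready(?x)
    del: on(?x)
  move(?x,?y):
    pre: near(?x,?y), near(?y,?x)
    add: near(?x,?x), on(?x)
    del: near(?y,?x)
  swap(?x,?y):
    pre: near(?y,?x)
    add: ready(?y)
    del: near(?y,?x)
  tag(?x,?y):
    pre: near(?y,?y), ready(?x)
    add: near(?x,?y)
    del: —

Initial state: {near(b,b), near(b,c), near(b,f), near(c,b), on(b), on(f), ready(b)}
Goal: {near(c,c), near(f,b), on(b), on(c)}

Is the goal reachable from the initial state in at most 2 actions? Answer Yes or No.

1. push(f)  →  {near(b,b), near(b,c), near(b,f), near(c,b), on(b), ready(b), ready(f)}
2. move(c,b)  →  {near(b,b), near(b,f), near(c,b), near(c,c), on(b), on(c), ready(b), ready(f)}
3. tag(f,b)  →  {near(b,b), near(b,f), near(c,b), near(c,c), near(f,b), on(b), on(c), ready(b), ready(f)}
optimal plan length = 3; 3 > 2

No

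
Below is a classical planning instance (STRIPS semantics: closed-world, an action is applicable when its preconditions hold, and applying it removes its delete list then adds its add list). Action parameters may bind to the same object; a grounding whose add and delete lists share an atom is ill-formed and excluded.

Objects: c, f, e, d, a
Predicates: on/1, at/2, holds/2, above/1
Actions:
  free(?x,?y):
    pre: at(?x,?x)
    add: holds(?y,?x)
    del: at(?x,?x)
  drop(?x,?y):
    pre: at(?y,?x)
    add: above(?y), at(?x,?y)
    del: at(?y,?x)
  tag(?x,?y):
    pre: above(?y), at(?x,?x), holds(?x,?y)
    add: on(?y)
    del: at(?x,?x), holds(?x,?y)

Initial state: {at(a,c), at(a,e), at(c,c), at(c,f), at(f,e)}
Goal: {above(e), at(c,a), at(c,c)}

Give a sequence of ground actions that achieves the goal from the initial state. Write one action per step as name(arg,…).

drop(c,a); drop(e,f); drop(f,e)

1. drop(c,a)  →  {above(a), at(a,e), at(c,a), at(c,c), at(c,f), at(f,e)}
2. drop(e,f)  →  {above(a), above(f), at(a,e), at(c,a), at(c,c), at(c,f), at(e,f)}
3. drop(f,e)  →  {above(a), above(e), above(f), at(a,e), at(c,a), at(c,c), at(c,f), at(f,e)}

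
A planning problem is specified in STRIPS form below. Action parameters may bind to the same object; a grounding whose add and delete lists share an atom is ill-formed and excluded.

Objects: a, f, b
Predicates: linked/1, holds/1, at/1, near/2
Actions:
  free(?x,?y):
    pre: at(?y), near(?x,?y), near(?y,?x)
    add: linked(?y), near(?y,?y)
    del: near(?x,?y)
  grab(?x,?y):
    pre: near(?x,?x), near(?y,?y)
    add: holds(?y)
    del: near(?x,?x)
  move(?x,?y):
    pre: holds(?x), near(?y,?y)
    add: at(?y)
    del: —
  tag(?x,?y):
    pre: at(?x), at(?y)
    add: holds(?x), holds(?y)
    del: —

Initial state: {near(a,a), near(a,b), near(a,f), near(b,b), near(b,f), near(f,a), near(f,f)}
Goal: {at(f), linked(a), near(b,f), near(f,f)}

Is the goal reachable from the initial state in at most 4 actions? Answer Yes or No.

1. grab(b,a)  →  {holds(a), near(a,a), near(a,b), near(a,f), near(b,f), near(f,a), near(f,f)}
2. move(a,a)  →  {at(a), holds(a), near(a,a), near(a,b), near(a,f), near(b,f), near(f,a), near(f,f)}
3. free(f,a)  →  {at(a), holds(a), linked(a), near(a,a), near(a,b), near(a,f), near(b,f), near(f,f)}
4. move(a,f)  →  {at(a), at(f), holds(a), linked(a), near(a,a), near(a,b), near(a,f), near(b,f), near(f,f)}
optimal plan length = 4; 4 ≤ 4

Yes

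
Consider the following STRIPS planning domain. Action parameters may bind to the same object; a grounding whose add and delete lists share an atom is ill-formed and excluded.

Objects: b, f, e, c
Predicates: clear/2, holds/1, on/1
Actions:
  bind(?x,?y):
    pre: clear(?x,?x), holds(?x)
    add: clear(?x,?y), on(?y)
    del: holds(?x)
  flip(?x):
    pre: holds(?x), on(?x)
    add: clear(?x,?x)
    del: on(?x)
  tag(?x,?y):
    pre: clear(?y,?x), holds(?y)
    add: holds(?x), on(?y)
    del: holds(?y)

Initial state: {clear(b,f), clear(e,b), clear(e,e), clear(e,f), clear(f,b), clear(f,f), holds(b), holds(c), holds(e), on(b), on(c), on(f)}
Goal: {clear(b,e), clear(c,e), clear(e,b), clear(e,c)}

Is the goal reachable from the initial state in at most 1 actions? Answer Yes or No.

No

1. bind(e,c)  →  {clear(b,f), clear(e,b), clear(e,c), clear(e,e), clear(e,f), clear(f,b), clear(f,f), holds(b), holds(c), on(b), on(c), on(f)}
2. flip(b)  →  {clear(b,b), clear(b,f), clear(e,b), clear(e,c), clear(e,e), clear(e,f), clear(f,b), clear(f,f), holds(b), holds(c), on(c), on(f)}
3. bind(b,e)  →  {clear(b,b), clear(b,e), clear(b,f), clear(e,b), clear(e,c), clear(e,e), clear(e,f), clear(f,b), clear(f,f), holds(c), on(c), on(e), on(f)}
4. flip(c)  →  {clear(b,b), clear(b,e), clear(b,f), clear(c,c), clear(e,b), clear(e,c), clear(e,e), clear(e,f), clear(f,b), clear(f,f), holds(c), on(e), on(f)}
5. bind(c,e)  →  {clear(b,b), clear(b,e), clear(b,f), clear(c,c), clear(c,e), clear(e,b), clear(e,c), clear(e,e), clear(e,f), clear(f,b), clear(f,f), on(e), on(f)}
optimal plan length = 5; 5 > 1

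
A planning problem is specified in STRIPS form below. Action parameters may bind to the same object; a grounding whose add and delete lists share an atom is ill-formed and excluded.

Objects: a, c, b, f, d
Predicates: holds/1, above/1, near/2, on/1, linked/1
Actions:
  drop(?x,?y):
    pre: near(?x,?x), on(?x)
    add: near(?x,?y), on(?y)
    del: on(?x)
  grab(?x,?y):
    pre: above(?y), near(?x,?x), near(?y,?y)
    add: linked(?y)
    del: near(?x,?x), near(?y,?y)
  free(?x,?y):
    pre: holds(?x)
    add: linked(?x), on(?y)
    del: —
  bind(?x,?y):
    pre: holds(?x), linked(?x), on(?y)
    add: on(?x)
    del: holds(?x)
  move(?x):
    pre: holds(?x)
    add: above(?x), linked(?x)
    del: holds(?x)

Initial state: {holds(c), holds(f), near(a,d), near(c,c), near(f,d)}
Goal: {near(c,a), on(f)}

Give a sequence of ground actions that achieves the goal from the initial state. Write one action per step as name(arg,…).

1. free(c,c)  →  {holds(c), holds(f), linked(c), near(a,d), near(c,c), near(f,d), on(c)}
2. drop(c,a)  →  {holds(c), holds(f), linked(c), near(a,d), near(c,a), near(c,c), near(f,d), on(a)}
3. free(c,f)  →  {holds(c), holds(f), linked(c), near(a,d), near(c,a), near(c,c), near(f,d), on(a), on(f)}

free(c,c); drop(c,a); free(c,f)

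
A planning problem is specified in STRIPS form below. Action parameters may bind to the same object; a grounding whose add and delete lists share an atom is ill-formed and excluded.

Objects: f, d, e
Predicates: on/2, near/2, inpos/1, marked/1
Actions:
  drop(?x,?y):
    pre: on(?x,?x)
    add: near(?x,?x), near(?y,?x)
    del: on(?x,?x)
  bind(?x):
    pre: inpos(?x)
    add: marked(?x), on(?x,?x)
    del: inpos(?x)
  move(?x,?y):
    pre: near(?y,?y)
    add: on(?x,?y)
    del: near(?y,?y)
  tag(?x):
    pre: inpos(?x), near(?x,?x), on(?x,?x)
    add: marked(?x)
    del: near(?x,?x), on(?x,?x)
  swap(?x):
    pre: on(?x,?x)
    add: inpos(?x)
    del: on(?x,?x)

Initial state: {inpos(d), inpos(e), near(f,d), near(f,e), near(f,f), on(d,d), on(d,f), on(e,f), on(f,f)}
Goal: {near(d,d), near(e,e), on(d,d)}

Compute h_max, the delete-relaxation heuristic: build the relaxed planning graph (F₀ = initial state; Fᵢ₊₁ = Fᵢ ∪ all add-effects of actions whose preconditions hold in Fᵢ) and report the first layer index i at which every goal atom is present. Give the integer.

2

F0 = init (9 atoms)
F1 = F0 ∪ {inpos(f), marked(d), marked(e), near(d,d), near(d,f), near(e,d), near(e,f), on(e,e)}  (17 atoms)
F2 = F1 ∪ {marked(f), near(d,e), near(e,e), on(e,d), on(f,d)}  (22 atoms)
goal ⊆ F2  ⇒  h_max = 2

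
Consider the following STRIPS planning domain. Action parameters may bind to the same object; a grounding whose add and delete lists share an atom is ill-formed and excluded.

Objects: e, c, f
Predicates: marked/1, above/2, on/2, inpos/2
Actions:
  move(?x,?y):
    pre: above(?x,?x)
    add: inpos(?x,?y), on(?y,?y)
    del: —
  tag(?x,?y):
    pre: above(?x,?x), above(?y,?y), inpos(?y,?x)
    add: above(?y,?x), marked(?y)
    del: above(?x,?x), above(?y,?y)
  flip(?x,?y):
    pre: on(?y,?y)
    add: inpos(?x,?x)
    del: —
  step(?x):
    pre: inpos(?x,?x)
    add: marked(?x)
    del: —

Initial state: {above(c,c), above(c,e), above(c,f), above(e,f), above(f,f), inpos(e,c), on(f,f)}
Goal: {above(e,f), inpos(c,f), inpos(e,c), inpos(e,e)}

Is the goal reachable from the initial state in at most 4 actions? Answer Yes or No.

Yes

1. move(c,f)  →  {above(c,c), above(c,e), above(c,f), above(e,f), above(f,f), inpos(c,f), inpos(e,c), on(f,f)}
2. flip(e,f)  →  {above(c,c), above(c,e), above(c,f), above(e,f), above(f,f), inpos(c,f), inpos(e,c), inpos(e,e), on(f,f)}
optimal plan length = 2; 2 ≤ 4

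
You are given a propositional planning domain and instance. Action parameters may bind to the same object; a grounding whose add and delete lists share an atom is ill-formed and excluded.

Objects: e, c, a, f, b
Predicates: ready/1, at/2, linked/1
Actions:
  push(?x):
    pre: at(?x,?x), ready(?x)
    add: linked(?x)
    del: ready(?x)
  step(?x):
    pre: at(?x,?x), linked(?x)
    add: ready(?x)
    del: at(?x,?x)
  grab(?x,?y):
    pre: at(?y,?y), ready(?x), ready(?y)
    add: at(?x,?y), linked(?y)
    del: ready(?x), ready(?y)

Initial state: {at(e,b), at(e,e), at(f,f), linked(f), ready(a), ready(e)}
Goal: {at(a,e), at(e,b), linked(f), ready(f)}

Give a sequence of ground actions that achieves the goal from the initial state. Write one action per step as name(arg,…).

1. step(f)  →  {at(e,b), at(e,e), linked(f), ready(a), ready(e), ready(f)}
2. grab(a,e)  →  {at(a,e), at(e,b), at(e,e), linked(e), linked(f), ready(f)}

step(f); grab(a,e)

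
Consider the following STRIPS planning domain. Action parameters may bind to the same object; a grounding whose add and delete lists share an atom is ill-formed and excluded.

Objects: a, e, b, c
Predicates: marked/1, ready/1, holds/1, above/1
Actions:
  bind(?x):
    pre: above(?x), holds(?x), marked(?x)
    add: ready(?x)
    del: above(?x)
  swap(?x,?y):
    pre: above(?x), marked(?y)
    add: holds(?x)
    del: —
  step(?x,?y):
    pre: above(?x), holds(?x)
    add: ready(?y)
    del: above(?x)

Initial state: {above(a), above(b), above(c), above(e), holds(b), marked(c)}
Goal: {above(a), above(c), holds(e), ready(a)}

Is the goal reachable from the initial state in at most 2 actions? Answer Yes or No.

1. swap(e,c)  →  {above(a), above(b), above(c), above(e), holds(b), holds(e), marked(c)}
2. step(e,a)  →  {above(a), above(b), above(c), holds(b), holds(e), marked(c), ready(a)}
optimal plan length = 2; 2 ≤ 2

Yes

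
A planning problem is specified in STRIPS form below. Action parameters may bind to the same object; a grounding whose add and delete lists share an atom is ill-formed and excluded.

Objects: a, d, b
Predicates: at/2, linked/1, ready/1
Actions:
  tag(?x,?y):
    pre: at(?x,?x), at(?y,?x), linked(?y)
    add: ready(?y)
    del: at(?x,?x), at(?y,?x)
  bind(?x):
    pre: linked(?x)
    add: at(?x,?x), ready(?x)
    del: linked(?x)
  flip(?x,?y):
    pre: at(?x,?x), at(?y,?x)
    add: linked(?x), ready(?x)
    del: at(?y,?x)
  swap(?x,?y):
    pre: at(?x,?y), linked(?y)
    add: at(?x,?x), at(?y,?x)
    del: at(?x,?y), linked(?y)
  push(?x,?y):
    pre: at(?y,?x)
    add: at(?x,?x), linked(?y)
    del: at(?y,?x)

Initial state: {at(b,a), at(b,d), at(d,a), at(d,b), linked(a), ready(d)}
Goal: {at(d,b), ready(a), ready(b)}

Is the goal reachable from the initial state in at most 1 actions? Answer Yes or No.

No

1. bind(a)  →  {at(a,a), at(b,a), at(b,d), at(d,a), at(d,b), ready(a), ready(d)}
2. push(a,b)  →  {at(a,a), at(b,d), at(d,a), at(d,b), linked(b), ready(a), ready(d)}
3. bind(b)  →  {at(a,a), at(b,b), at(b,d), at(d,a), at(d,b), ready(a), ready(b), ready(d)}
optimal plan length = 3; 3 > 1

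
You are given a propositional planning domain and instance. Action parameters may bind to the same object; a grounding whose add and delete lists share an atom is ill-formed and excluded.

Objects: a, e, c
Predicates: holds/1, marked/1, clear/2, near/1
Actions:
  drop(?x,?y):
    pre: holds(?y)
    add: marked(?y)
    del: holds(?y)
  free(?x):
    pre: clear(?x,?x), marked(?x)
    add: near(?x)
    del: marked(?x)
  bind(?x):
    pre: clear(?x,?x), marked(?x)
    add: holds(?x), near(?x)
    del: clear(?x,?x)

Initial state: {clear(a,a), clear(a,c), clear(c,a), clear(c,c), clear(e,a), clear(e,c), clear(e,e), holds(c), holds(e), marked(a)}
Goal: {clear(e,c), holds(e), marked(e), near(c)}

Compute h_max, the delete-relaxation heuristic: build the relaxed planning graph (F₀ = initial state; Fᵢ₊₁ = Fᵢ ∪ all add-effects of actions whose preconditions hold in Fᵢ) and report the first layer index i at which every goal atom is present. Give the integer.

F0 = init (10 atoms)
F1 = F0 ∪ {holds(a), marked(c), marked(e), near(a)}  (14 atoms)
F2 = F1 ∪ {near(c), near(e)}  (16 atoms)
goal ⊆ F2  ⇒  h_max = 2

2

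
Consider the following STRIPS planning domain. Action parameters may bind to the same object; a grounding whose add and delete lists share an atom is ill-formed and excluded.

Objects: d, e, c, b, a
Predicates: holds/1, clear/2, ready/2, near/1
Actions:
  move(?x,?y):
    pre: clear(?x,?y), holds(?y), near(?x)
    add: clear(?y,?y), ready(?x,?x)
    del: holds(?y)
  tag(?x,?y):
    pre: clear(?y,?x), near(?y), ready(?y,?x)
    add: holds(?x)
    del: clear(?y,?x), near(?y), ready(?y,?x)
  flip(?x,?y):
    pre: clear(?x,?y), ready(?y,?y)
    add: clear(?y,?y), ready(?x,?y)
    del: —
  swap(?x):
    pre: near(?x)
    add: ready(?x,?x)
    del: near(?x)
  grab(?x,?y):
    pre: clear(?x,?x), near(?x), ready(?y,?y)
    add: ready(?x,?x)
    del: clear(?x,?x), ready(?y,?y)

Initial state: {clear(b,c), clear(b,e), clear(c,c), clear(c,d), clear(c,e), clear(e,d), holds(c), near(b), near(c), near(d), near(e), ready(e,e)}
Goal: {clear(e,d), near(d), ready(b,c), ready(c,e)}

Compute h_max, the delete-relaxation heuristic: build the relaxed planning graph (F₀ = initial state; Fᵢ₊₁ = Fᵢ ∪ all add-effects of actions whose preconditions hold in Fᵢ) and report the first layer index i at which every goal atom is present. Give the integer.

2

F0 = init (12 atoms)
F1 = F0 ∪ {clear(e,e), ready(b,b), ready(b,e), ready(c,c), ready(c,e), ready(d,d)}  (18 atoms)
F2 = F1 ∪ {clear(d,d), holds(e), ready(b,c), ready(c,d), ready(e,d)}  (23 atoms)
goal ⊆ F2  ⇒  h_max = 2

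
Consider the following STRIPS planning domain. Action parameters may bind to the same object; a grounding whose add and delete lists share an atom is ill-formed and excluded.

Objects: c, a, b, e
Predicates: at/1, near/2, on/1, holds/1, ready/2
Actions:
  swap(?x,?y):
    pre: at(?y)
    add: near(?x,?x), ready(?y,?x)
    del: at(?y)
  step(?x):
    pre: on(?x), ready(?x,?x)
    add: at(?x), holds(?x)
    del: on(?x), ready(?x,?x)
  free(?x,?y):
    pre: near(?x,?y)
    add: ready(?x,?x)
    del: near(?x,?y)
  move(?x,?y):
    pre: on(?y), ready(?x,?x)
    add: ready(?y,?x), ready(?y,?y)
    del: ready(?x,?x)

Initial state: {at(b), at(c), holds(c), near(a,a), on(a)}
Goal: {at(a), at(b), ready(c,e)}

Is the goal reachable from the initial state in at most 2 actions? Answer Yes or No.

1. swap(e,c)  →  {at(b), holds(c), near(a,a), near(e,e), on(a), ready(c,e)}
2. free(a,a)  →  {at(b), holds(c), near(e,e), on(a), ready(a,a), ready(c,e)}
3. step(a)  →  {at(a), at(b), holds(a), holds(c), near(e,e), ready(c,e)}
optimal plan length = 3; 3 > 2

No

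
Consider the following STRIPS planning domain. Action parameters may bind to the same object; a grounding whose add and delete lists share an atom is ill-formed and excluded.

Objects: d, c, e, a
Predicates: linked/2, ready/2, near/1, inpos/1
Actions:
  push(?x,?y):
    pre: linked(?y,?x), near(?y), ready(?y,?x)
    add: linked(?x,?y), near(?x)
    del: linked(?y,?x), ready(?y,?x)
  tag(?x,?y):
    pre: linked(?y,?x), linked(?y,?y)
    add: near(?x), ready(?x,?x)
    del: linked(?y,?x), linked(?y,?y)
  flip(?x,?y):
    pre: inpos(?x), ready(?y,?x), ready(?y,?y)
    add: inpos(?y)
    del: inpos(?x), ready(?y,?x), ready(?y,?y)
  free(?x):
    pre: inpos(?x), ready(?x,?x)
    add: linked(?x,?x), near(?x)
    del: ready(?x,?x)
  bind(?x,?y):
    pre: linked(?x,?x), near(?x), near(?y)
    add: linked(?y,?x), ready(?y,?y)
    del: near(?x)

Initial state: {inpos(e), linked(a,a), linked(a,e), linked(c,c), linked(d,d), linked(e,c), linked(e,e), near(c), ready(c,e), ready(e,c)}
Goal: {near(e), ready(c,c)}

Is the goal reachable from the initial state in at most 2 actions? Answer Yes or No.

Yes

1. tag(c,c)  →  {inpos(e), linked(a,a), linked(a,e), linked(d,d), linked(e,c), linked(e,e), near(c), ready(c,c), ready(c,e), ready(e,c)}
2. tag(e,e)  →  {inpos(e), linked(a,a), linked(a,e), linked(d,d), linked(e,c), near(c), near(e), ready(c,c), ready(c,e), ready(e,c), ready(e,e)}
optimal plan length = 2; 2 ≤ 2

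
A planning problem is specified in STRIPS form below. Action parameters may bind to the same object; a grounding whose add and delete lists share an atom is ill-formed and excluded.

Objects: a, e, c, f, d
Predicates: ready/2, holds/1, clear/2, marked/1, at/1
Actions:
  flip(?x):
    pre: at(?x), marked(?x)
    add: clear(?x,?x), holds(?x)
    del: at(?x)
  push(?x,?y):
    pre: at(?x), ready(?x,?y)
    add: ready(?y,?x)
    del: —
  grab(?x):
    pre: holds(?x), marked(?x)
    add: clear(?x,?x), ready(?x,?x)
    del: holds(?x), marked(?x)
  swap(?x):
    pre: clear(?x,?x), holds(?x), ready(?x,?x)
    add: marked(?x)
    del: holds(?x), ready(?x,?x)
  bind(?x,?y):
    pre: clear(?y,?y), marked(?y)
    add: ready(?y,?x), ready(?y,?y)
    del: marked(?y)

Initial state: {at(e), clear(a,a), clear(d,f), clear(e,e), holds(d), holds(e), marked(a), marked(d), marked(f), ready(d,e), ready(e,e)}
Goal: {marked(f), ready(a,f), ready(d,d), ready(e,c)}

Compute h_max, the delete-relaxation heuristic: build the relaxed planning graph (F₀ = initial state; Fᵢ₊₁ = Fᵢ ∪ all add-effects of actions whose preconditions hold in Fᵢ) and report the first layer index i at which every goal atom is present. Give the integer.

2

F0 = init (11 atoms)
F1 = F0 ∪ {clear(d,d), marked(e), ready(a,a), ready(a,c), ready(a,d), ready(a,e), ready(a,f), ready(d,d)}  (19 atoms)
F2 = F1 ∪ {ready(d,a), ready(d,c), ready(d,f), ready(e,a), ready(e,c), ready(e,d), ready(e,f)}  (26 atoms)
goal ⊆ F2  ⇒  h_max = 2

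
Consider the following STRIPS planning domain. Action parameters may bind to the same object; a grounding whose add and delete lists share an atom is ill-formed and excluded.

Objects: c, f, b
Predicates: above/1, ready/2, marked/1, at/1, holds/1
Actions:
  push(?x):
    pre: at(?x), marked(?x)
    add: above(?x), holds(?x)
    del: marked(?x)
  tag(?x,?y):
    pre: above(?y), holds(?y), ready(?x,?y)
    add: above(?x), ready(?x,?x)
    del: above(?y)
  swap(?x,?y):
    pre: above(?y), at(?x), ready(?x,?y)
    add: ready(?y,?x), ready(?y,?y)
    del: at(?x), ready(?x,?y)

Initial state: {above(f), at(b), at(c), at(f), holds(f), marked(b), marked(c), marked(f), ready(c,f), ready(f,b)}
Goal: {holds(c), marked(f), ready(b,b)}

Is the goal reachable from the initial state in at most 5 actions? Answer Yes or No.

1. push(c)  →  {above(c), above(f), at(b), at(c), at(f), holds(c), holds(f), marked(b), marked(f), ready(c,f), ready(f,b)}
2. push(b)  →  {above(b), above(c), above(f), at(b), at(c), at(f), holds(b), holds(c), holds(f), marked(f), ready(c,f), ready(f,b)}
3. swap(f,b)  →  {above(b), above(c), above(f), at(b), at(c), holds(b), holds(c), holds(f), marked(f), ready(b,b), ready(b,f), ready(c,f)}
optimal plan length = 3; 3 ≤ 5

Yes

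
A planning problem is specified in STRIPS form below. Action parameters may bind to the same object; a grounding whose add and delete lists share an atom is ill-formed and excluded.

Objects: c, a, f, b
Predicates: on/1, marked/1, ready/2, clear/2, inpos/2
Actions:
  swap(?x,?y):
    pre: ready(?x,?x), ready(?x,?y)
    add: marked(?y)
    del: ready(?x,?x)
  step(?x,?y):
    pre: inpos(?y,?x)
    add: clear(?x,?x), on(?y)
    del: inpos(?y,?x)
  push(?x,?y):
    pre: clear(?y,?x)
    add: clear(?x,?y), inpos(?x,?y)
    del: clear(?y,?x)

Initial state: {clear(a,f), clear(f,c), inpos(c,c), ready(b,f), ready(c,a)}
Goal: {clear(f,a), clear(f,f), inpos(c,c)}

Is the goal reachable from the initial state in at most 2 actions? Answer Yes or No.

1. push(c,f)  →  {clear(a,f), clear(c,f), inpos(c,c), inpos(c,f), ready(b,f), ready(c,a)}
2. step(f,c)  →  {clear(a,f), clear(c,f), clear(f,f), inpos(c,c), on(c), ready(b,f), ready(c,a)}
3. push(f,a)  →  {clear(c,f), clear(f,a), clear(f,f), inpos(c,c), inpos(f,a), on(c), ready(b,f), ready(c,a)}
optimal plan length = 3; 3 > 2

No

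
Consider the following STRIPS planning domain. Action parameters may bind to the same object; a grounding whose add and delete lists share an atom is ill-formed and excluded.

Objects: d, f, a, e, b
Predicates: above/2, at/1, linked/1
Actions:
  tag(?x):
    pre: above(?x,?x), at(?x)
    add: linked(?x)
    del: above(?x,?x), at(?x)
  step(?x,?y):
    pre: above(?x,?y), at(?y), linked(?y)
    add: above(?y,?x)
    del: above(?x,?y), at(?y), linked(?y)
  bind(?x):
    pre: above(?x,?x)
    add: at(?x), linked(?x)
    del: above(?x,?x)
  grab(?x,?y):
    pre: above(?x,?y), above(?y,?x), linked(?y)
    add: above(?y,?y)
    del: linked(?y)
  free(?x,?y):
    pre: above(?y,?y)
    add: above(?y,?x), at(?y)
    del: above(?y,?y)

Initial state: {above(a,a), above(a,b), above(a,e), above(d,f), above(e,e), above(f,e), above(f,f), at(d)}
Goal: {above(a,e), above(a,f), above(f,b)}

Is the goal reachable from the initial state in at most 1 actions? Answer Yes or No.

1. free(f,a)  →  {above(a,b), above(a,e), above(a,f), above(d,f), above(e,e), above(f,e), above(f,f), at(a), at(d)}
2. free(b,f)  →  {above(a,b), above(a,e), above(a,f), above(d,f), above(e,e), above(f,b), above(f,e), at(a), at(d), at(f)}
optimal plan length = 2; 2 > 1

No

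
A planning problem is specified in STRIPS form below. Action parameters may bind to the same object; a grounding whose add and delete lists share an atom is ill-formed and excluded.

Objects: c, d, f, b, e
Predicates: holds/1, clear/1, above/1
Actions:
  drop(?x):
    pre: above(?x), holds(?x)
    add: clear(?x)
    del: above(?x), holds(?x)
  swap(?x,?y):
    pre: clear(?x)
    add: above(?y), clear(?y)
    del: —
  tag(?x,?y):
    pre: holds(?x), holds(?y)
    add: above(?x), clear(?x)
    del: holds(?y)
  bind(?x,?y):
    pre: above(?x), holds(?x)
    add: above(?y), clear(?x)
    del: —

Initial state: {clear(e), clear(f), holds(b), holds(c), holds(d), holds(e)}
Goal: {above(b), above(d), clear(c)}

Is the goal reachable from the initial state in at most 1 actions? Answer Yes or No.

No

1. swap(f,c)  →  {above(c), clear(c), clear(e), clear(f), holds(b), holds(c), holds(d), holds(e)}
2. swap(c,d)  →  {above(c), above(d), clear(c), clear(d), clear(e), clear(f), holds(b), holds(c), holds(d), holds(e)}
3. swap(c,b)  →  {above(b), above(c), above(d), clear(b), clear(c), clear(d), clear(e), clear(f), holds(b), holds(c), holds(d), holds(e)}
optimal plan length = 3; 3 > 1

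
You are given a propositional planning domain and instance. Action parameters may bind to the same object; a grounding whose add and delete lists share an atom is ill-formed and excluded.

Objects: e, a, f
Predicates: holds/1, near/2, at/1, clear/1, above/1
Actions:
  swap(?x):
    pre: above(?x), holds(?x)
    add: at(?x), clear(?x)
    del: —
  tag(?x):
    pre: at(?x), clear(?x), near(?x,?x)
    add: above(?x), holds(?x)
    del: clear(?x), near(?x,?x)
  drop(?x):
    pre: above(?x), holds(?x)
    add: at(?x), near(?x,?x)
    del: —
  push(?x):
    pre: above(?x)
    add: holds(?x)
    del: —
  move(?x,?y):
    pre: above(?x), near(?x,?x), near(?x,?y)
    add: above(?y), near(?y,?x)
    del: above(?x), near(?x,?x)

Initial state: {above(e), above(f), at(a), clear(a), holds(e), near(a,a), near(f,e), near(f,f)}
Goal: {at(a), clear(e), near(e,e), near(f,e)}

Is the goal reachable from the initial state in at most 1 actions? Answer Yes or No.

No

1. swap(e)  →  {above(e), above(f), at(a), at(e), clear(a), clear(e), holds(e), near(a,a), near(f,e), near(f,f)}
2. drop(e)  →  {above(e), above(f), at(a), at(e), clear(a), clear(e), holds(e), near(a,a), near(e,e), near(f,e), near(f,f)}
optimal plan length = 2; 2 > 1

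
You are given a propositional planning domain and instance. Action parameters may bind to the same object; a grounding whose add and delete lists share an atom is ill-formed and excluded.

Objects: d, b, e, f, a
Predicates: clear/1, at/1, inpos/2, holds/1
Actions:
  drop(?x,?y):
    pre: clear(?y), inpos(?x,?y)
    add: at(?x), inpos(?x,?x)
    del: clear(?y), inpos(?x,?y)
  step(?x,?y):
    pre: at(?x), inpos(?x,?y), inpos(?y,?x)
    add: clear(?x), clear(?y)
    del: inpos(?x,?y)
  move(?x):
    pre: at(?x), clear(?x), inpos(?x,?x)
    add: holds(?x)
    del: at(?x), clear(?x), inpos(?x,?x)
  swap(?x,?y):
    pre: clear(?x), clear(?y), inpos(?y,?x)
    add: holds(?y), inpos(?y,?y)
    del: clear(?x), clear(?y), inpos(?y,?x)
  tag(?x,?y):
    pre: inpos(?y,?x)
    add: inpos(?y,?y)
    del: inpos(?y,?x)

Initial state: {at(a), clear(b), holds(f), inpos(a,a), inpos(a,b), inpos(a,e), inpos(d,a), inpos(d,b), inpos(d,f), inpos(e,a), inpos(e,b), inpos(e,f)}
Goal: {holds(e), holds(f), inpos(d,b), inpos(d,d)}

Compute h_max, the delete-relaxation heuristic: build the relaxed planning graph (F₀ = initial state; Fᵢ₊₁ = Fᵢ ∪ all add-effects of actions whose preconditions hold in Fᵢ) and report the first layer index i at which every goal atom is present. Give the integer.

F0 = init (12 atoms)
F1 = F0 ∪ {at(d), at(e), clear(a), clear(e), inpos(d,d), inpos(e,e)}  (18 atoms)
F2 = F1 ∪ {clear(d), holds(a), holds(e)}  (21 atoms)
goal ⊆ F2  ⇒  h_max = 2

2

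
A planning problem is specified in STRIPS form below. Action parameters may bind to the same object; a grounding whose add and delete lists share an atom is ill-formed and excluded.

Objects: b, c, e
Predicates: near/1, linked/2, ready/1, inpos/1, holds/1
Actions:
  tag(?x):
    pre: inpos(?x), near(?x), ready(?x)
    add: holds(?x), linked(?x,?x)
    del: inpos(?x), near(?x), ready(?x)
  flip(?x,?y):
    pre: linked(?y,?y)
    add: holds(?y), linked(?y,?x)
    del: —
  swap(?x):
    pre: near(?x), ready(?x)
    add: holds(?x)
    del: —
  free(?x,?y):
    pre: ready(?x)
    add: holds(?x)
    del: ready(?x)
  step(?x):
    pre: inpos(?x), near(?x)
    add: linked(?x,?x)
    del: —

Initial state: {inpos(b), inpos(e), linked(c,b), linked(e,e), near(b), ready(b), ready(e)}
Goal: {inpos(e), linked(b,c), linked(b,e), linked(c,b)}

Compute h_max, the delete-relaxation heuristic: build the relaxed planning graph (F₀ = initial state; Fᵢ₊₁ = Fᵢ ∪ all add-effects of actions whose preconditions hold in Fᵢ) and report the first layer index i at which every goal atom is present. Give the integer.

2

F0 = init (7 atoms)
F1 = F0 ∪ {holds(b), holds(e), linked(b,b), linked(e,b), linked(e,c)}  (12 atoms)
F2 = F1 ∪ {linked(b,c), linked(b,e)}  (14 atoms)
goal ⊆ F2  ⇒  h_max = 2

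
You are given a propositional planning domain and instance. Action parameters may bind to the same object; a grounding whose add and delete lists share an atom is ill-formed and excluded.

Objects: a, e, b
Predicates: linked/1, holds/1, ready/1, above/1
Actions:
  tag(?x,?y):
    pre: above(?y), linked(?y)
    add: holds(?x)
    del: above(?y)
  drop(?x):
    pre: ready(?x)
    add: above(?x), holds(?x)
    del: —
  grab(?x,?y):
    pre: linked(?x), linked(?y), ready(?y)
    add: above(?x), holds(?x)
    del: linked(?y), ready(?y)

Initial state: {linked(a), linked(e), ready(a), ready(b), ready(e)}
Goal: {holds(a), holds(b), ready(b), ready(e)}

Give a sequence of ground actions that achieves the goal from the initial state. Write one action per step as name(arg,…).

1. drop(a)  →  {above(a), holds(a), linked(a), linked(e), ready(a), ready(b), ready(e)}
2. tag(b,a)  →  {holds(a), holds(b), linked(a), linked(e), ready(a), ready(b), ready(e)}

drop(a); tag(b,a)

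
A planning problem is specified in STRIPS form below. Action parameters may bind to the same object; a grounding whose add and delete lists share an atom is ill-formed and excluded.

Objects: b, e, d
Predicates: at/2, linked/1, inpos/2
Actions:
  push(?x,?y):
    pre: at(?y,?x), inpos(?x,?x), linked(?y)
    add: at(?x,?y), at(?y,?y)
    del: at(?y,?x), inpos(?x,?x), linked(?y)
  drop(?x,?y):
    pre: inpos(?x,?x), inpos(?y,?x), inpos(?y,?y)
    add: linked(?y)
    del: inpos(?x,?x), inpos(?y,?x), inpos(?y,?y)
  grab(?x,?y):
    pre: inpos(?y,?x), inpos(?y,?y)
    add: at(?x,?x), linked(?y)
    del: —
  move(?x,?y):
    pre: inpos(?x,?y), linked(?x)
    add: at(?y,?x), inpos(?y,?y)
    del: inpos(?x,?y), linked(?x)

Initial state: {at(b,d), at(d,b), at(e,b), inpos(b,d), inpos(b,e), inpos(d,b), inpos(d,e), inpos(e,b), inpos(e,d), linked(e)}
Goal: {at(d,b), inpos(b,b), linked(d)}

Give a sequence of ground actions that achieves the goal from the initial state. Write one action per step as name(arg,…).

1. move(e,b)  →  {at(b,d), at(b,e), at(d,b), at(e,b), inpos(b,b), inpos(b,d), inpos(b,e), inpos(d,b), inpos(d,e), inpos(e,d)}
2. grab(b,b)  →  {at(b,b), at(b,d), at(b,e), at(d,b), at(e,b), inpos(b,b), inpos(b,d), inpos(b,e), inpos(d,b), inpos(d,e), inpos(e,d), linked(b)}
3. move(b,d)  →  {at(b,b), at(b,d), at(b,e), at(d,b), at(e,b), inpos(b,b), inpos(b,e), inpos(d,b), inpos(d,d), inpos(d,e), inpos(e,d)}
4. drop(d,d)  →  {at(b,b), at(b,d), at(b,e), at(d,b), at(e,b), inpos(b,b), inpos(b,e), inpos(d,b), inpos(d,e), inpos(e,d), linked(d)}

move(e,b); grab(b,b); move(b,d); drop(d,d)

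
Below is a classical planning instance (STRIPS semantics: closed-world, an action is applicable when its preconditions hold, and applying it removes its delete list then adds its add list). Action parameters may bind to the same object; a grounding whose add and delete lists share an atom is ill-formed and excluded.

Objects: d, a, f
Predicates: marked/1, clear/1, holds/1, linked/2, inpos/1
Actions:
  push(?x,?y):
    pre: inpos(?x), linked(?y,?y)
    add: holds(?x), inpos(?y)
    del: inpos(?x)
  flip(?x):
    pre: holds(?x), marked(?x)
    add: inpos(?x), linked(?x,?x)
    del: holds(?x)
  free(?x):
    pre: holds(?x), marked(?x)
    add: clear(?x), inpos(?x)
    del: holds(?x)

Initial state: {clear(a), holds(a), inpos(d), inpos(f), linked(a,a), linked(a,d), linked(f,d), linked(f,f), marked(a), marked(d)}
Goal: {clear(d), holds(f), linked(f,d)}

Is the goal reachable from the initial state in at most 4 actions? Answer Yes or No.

1. push(d,a)  →  {clear(a), holds(a), holds(d), inpos(a), inpos(f), linked(a,a), linked(a,d), linked(f,d), linked(f,f), marked(a), marked(d)}
2. push(f,a)  →  {clear(a), holds(a), holds(d), holds(f), inpos(a), linked(a,a), linked(a,d), linked(f,d), linked(f,f), marked(a), marked(d)}
3. free(d)  →  {clear(a), clear(d), holds(a), holds(f), inpos(a), inpos(d), linked(a,a), linked(a,d), linked(f,d), linked(f,f), marked(a), marked(d)}
optimal plan length = 3; 3 ≤ 4

Yes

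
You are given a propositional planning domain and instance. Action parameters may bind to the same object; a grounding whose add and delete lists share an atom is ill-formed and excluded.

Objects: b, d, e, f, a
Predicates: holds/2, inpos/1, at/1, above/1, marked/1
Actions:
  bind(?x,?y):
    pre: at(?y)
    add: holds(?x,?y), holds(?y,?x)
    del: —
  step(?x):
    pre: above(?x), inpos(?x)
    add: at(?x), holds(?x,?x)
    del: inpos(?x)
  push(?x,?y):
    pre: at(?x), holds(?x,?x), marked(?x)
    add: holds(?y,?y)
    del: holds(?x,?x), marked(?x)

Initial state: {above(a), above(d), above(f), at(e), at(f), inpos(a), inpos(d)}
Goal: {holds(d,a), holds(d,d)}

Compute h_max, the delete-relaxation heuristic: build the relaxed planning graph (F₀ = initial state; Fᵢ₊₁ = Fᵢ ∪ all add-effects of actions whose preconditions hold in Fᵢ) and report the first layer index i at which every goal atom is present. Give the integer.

F0 = init (7 atoms)
F1 = F0 ∪ {at(a), at(d), holds(a,a), holds(a,e), holds(a,f), holds(b,e), holds(b,f), holds(d,d), holds(d,e), holds(d,f), holds(e,a), holds(e,b), holds(e,d), holds(e,e), holds(e,f), holds(f,a), holds(f,b), holds(f,d), holds(f,e), holds(f,f)}  (27 atoms)
F2 = F1 ∪ {holds(a,b), holds(a,d), holds(b,a), holds(b,d), holds(d,a), holds(d,b)}  (33 atoms)
goal ⊆ F2  ⇒  h_max = 2

2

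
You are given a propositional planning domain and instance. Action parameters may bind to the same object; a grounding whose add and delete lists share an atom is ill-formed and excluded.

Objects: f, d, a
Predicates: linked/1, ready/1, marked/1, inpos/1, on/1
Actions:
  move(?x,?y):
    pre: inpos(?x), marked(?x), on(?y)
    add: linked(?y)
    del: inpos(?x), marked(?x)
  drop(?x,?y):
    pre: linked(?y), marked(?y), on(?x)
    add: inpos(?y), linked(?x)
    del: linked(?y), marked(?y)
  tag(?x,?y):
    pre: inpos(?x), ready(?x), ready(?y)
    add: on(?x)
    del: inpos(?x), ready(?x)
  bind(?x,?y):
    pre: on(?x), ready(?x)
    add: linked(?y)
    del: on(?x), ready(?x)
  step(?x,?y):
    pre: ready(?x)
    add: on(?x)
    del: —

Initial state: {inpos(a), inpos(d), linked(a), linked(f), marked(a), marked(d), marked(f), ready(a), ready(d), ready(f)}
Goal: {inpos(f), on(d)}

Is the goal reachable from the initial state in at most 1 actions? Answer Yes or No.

1. tag(d,f)  →  {inpos(a), linked(a), linked(f), marked(a), marked(d), marked(f), on(d), ready(a), ready(f)}
2. drop(d,f)  →  {inpos(a), inpos(f), linked(a), linked(d), marked(a), marked(d), on(d), ready(a), ready(f)}
optimal plan length = 2; 2 > 1

No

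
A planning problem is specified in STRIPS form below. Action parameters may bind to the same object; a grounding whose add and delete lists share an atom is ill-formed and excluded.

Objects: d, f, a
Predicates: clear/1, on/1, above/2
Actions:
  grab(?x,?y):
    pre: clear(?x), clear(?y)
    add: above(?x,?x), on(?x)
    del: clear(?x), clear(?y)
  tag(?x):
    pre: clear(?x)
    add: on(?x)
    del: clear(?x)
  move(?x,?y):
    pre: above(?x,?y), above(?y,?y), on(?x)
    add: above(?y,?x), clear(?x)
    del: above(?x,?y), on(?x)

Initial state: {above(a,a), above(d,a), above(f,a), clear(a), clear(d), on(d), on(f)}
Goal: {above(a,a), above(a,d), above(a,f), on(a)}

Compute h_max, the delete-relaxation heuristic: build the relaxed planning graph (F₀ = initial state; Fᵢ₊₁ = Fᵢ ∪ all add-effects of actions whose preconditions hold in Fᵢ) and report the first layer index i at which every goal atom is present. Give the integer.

1

F0 = init (7 atoms)
F1 = F0 ∪ {above(a,d), above(a,f), above(d,d), clear(f), on(a)}  (12 atoms)
goal ⊆ F1  ⇒  h_max = 1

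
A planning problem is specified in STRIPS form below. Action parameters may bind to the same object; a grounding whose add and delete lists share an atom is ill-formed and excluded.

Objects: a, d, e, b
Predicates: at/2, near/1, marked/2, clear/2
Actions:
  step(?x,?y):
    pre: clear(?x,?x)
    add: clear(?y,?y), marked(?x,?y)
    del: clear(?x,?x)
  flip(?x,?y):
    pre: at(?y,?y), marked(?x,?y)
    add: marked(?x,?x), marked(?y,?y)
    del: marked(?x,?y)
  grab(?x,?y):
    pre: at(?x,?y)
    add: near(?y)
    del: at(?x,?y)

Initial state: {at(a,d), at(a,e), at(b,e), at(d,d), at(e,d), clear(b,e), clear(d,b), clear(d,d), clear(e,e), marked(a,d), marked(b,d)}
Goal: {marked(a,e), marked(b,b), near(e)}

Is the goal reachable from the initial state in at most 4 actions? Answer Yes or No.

Yes

1. step(d,a)  →  {at(a,d), at(a,e), at(b,e), at(d,d), at(e,d), clear(a,a), clear(b,e), clear(d,b), clear(e,e), marked(a,d), marked(b,d), marked(d,a)}
2. step(a,e)  →  {at(a,d), at(a,e), at(b,e), at(d,d), at(e,d), clear(b,e), clear(d,b), clear(e,e), marked(a,d), marked(a,e), marked(b,d), marked(d,a)}
3. flip(b,d)  →  {at(a,d), at(a,e), at(b,e), at(d,d), at(e,d), clear(b,e), clear(d,b), clear(e,e), marked(a,d), marked(a,e), marked(b,b), marked(d,a), marked(d,d)}
4. grab(a,e)  →  {at(a,d), at(b,e), at(d,d), at(e,d), clear(b,e), clear(d,b), clear(e,e), marked(a,d), marked(a,e), marked(b,b), marked(d,a), marked(d,d), near(e)}
optimal plan length = 4; 4 ≤ 4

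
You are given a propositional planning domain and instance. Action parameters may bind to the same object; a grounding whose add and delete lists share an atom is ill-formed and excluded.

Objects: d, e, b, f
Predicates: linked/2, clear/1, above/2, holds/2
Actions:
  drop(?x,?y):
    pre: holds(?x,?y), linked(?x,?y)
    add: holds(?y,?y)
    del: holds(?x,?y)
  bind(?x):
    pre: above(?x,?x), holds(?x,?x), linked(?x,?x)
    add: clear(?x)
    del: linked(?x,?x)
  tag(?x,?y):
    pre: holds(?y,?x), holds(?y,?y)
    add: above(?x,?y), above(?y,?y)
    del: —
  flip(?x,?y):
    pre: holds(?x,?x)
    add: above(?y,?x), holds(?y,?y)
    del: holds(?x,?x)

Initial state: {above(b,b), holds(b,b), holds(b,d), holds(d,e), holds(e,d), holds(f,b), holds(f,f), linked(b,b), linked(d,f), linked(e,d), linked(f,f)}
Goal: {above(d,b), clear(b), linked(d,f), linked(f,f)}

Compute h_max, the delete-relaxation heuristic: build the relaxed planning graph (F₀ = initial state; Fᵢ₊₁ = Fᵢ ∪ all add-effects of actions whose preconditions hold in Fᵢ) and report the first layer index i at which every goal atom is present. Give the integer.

1

F0 = init (11 atoms)
F1 = F0 ∪ {above(b,f), above(d,b), above(d,f), above(e,b), above(e,f), above(f,b), above(f,f), clear(b), holds(d,d), holds(e,e)}  (21 atoms)
goal ⊆ F1  ⇒  h_max = 1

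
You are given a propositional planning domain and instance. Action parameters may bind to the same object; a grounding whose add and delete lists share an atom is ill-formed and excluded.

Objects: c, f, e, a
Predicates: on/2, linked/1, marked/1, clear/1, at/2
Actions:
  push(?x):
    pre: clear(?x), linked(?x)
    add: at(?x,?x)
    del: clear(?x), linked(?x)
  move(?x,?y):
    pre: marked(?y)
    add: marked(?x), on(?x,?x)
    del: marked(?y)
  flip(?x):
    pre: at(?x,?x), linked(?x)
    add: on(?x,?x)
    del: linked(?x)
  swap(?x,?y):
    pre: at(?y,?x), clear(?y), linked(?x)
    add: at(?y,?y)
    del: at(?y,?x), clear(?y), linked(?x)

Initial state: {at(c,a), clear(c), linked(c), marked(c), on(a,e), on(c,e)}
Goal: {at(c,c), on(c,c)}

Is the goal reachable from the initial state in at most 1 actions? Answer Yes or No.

No

1. push(c)  →  {at(c,a), at(c,c), marked(c), on(a,e), on(c,e)}
2. move(f,c)  →  {at(c,a), at(c,c), marked(f), on(a,e), on(c,e), on(f,f)}
3. move(c,f)  →  {at(c,a), at(c,c), marked(c), on(a,e), on(c,c), on(c,e), on(f,f)}
optimal plan length = 3; 3 > 1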